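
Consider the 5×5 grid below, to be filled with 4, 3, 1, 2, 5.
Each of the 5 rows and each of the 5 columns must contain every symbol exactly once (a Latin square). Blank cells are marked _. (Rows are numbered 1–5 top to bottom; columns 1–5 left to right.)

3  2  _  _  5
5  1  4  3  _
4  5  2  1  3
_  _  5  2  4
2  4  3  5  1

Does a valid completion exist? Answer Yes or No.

Yes

No row or column among the givens repeats a symbol, and propagating forced cells runs into no contradiction.
One valid completion exists (for instance, 3 2 1 4 5 / 5 1 4 3 2 / 4 5 2 1 3 / 1 3 5 2 4 / 2 4 3 5 1).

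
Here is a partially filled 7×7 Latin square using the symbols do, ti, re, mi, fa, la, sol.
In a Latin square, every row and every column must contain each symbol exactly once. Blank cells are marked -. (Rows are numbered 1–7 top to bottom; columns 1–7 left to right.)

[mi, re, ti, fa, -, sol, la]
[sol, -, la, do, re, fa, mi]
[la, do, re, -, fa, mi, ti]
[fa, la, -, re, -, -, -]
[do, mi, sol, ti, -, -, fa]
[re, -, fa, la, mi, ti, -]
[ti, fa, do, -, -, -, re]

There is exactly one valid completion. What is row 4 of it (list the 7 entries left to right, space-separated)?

fa la mi re ti do sol

Row 4, column 3: row 4 has {re, fa, la} and column 3 has {do, ti, re, fa, la, sol}, leaving only mi.
Row 4, column 6: row 4 has {re, mi, fa, la} and column 6 has {ti, mi, fa, sol}, leaving only do.
Row 4, column 7: row 4 has {do, re, mi, fa, la} and column 7 has {ti, re, mi, fa, la}, leaving only sol.
Row 4, column 5: row 4 has {do, re, mi, fa, la, sol} and column 5 has {re, mi, fa}, leaving only ti.
So row 4 reads: fa la mi re ti do sol.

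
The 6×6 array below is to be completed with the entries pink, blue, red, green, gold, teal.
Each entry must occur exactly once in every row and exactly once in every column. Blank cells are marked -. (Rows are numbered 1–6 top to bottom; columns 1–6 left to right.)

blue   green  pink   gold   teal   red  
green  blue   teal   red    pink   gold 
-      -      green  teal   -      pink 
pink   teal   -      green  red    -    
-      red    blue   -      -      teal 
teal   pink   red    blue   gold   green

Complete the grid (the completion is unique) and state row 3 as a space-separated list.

red gold green teal blue pink

Row 3, column 2: row 3 has {pink, green, teal} and column 2 has {pink, blue, red, green, teal}, leaving only gold.
Row 3, column 1: row 3 has {pink, green, gold, teal} and column 1 has {pink, blue, green, teal}, leaving only red.
Row 3, column 5: row 3 has {pink, red, green, gold, teal} and column 5 has {pink, red, gold, teal}, leaving only blue.
So row 3 reads: red gold green teal blue pink.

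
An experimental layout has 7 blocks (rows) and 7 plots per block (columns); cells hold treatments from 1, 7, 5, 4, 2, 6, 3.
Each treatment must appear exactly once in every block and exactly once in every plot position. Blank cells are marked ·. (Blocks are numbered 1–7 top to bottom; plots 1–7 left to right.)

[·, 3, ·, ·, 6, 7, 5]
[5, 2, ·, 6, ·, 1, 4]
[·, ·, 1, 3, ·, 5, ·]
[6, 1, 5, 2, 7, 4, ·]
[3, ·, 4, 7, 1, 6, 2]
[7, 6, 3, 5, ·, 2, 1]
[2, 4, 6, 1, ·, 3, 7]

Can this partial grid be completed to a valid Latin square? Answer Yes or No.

No block or plot among the givens repeats a symbol, and propagating forced cells runs into no contradiction.
One valid completion exists (for instance, 1 3 2 4 6 7 5 / 5 2 7 6 3 1 4 / 4 7 1 3 2 5 6 / 6 1 5 2 7 4 3 / 3 5 4 7 1 6 2 / 7 6 3 5 4 2 1 / 2 4 6 1 5 3 7).

Yes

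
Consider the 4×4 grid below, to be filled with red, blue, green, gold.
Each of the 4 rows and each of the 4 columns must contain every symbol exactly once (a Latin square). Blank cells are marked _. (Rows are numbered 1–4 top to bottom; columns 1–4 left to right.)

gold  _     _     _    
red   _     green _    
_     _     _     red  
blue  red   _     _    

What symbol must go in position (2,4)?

Row 3, column 1: row 3 has {red} and column 1 has {red, blue, gold}, leaving only green.
Row 4, column 3: row 4 has {red, blue} and column 3 has {green}, leaving only gold.
Row 3, column 3: row 3 has {red, green} and column 3 has {green, gold}, leaving only blue.
Row 1, column 3: row 1 has {gold} and column 3 has {blue, green, gold}, leaving only red.
Row 3, column 2: row 3 has {red, blue, green} and column 2 has {red}, leaving only gold.
Row 2, column 2: row 2 has {red, green} and column 2 has {red, gold}, leaving only blue.
Row 2 already has {red, blue, green} and column 4 already has {red}, so row 2, column 4 must be gold.

gold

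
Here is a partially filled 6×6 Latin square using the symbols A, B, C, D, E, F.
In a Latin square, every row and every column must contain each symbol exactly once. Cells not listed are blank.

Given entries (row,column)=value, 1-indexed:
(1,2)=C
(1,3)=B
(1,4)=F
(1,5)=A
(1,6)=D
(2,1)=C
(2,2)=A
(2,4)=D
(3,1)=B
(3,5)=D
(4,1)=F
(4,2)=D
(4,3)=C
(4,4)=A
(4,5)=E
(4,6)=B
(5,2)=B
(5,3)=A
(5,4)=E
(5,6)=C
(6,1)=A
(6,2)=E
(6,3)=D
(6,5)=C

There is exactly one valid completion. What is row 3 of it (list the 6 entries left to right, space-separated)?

Row 3, column 2: row 3 has {B, D} and column 2 has {A, B, C, D, E}, leaving only F.
Row 3, column 3: row 3 has {B, D, F} and column 3 has {A, B, C, D}, leaving only E.
Row 3, column 4: row 3 has {B, D, E, F} and column 4 has {A, D, E, F}, leaving only C.
Row 3, column 6: row 3 has {B, C, D, E, F} and column 6 has {B, C, D}, leaving only A.
So row 3 reads: B F E C D A.

B F E C D A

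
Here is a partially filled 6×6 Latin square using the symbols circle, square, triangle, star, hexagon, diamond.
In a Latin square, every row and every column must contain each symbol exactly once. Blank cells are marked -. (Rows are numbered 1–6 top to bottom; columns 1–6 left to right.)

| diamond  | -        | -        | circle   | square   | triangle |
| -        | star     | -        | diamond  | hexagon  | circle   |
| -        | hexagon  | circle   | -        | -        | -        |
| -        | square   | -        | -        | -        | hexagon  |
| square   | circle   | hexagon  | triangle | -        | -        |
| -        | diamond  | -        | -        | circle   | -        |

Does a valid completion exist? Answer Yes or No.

Row 1, column 2: row 1 together with column 2 already contain {circle, square, triangle, star, hexagon, diamond} — every symbol — so nothing can go there. The grid has no valid completion.

No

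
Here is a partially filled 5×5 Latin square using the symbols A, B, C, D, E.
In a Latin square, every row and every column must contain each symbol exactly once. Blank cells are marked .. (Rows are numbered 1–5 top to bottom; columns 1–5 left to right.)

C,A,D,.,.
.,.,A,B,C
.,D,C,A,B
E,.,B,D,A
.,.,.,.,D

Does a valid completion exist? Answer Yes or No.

No

Row 3, column 1: row 3 together with column 1 already contain {A, B, C, D, E} — every symbol — so nothing can go there. The grid has no valid completion.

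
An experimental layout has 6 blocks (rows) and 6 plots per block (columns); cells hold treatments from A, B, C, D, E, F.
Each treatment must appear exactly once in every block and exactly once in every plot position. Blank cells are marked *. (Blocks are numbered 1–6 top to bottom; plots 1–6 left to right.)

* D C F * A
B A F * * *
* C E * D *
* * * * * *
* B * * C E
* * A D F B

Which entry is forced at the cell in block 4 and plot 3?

B

Block 1, plot 1: block 1 has {A, C, D, F} and plot 1 has {B}, leaving only E.
Block 1, plot 5: block 1 has {A, C, D, E, F} and plot 5 has {C, D, F}, leaving only B.
Block 2, plot 5: block 2 has {A, B, F} and plot 5 has {B, C, D, F}, leaving only E.
Block 2, plot 4: block 2 has {A, B, E, F} and plot 4 has {D, F}, leaving only C.
Block 2, plot 6: block 2 has {A, B, C, E, F} and plot 6 has {A, B, E}, leaving only D.
Block 3, plot 6: block 3 has {C, D, E} and plot 6 has {A, B, D, E}, leaving only F.
Block 3, plot 1: block 3 has {C, D, E, F} and plot 1 has {B, E}, leaving only A.
Block 3, plot 4: block 3 has {A, C, D, E, F} and plot 4 has {C, D, F}, leaving only B.
Block 4, plot 5: block 4 has {} and plot 5 has {B, C, D, E, F}, leaving only A.
Block 4, plot 4: block 4 has {A} and plot 4 has {B, C, D, F}, leaving only E.
Block 4, plot 2: block 4 has {A, E} and plot 2 has {A, B, C, D}, leaving only F.
Block 4, plot 6: block 4 has {A, E, F} and plot 6 has {A, B, D, E, F}, leaving only C.
Block 4, plot 1: block 4 has {A, C, E, F} and plot 1 has {A, B, E}, leaving only D.
Block 4 already has {A, C, D, E, F} and plot 3 already has {A, C, E, F}, so block 4, plot 3 must be B.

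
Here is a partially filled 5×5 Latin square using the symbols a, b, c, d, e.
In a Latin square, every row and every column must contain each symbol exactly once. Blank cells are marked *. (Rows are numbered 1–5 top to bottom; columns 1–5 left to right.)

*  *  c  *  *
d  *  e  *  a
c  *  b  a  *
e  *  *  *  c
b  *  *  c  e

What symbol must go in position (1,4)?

e

Row 1, column 1: row 1 has {c} and column 1 has {b, c, d, e}, leaving only a.
Row 2, column 4: row 2 has {a, d, e} and column 4 has {a, c}, leaving only b.
Row 2, column 2: row 2 has {a, b, d, e} and column 2 has {}, leaving only c.
Row 3, column 5: row 3 has {a, b, c} and column 5 has {a, c, e}, leaving only d.
Row 1, column 5: row 1 has {a, c} and column 5 has {a, c, d, e}, leaving only b.
Row 3, column 2: row 3 has {a, b, c, d} and column 2 has {c}, leaving only e.
Row 1, column 2: row 1 has {a, b, c} and column 2 has {c, e}, leaving only d.
Row 1 already has {a, b, c, d} and column 4 already has {a, b, c}, so row 1, column 4 must be e.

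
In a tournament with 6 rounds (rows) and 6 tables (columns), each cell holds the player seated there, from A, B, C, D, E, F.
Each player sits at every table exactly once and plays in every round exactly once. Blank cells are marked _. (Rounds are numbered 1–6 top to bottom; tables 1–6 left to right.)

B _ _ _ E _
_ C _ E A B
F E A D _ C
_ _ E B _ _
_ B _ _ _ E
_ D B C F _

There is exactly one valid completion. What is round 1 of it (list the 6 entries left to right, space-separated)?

Round 2, table 1: round 2 has {A, B, C, E} and table 1 has {B, F}, leaving only D.
Round 2, table 3: round 2 has {A, B, C, D, E} and table 3 has {A, B, E}, leaving only F.
Round 3, table 5: round 3 has {A, C, D, E, F} and table 5 has {A, E, F}, leaving only B.
Round 6, table 6: round 6 has {B, C, D, F} and table 6 has {B, C, E}, leaving only A.
Round 6, table 1: round 6 has {A, B, C, D, F} and table 1 has {B, D, F}, leaving only E.
Round 1, table 2 is narrowed to {A, F}; only F is consistent with the remaining cells.
Round 1, table 4: round 1 has {B, E, F} and table 4 has {B, C, D, E}, leaving only A.
Round 1, table 6: round 1 has {A, B, E, F} and table 6 has {A, B, C, E}, leaving only D.
Round 1, table 3: round 1 has {A, B, D, E, F} and table 3 has {A, B, E, F}, leaving only C.
So round 1 reads: B F C A E D.

B F C A E D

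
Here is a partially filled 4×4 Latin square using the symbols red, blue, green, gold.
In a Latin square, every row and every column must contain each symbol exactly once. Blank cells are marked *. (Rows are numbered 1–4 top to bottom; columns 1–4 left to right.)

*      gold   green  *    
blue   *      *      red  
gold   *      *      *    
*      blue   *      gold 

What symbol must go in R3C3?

Row 1, column 1: row 1 has {green, gold} and column 1 has {blue, gold}, leaving only red.
Row 1, column 4: row 1 has {red, green, gold} and column 4 has {red, gold}, leaving only blue.
Row 2, column 2: row 2 has {red, blue} and column 2 has {blue, gold}, leaving only green.
Row 2, column 3: row 2 has {red, blue, green} and column 3 has {green}, leaving only gold.
Row 3, column 2: row 3 has {gold} and column 2 has {blue, green, gold}, leaving only red.
Row 3 already has {red, gold} and column 3 already has {green, gold}, so row 3, column 3 must be blue.

blue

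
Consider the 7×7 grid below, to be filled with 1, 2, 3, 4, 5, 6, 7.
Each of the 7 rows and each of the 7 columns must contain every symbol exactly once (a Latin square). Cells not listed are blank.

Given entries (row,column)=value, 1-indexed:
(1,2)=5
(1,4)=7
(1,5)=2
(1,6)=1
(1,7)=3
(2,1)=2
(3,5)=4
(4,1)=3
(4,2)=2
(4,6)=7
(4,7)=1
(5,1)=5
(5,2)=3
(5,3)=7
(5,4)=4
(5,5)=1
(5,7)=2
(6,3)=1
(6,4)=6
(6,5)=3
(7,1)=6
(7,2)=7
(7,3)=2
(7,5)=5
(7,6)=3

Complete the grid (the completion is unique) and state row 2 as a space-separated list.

2 1 5 3 7 4 6

Row 1, column 1: row 1 has {1, 2, 3, 5, 7} and column 1 has {2, 3, 5, 6}, leaving only 4.
Row 1, column 3: row 1 has {1, 2, 3, 4, 5, 7} and column 3 has {1, 2, 7}, leaving only 6.
Row 4, column 4: row 4 has {1, 2, 3, 7} and column 4 has {4, 6, 7}, leaving only 5.
Row 4, column 3: row 4 has {1, 2, 3, 5, 7} and column 3 has {1, 2, 6, 7}, leaving only 4.
Row 4, column 5: row 4 has {1, 2, 3, 4, 5, 7} and column 5 has {1, 2, 3, 4, 5}, leaving only 6.
Row 2, column 5: row 2 has {2} and column 5 has {1, 2, 3, 4, 5, 6}, leaving only 7.
Row 5, column 6: row 5 has {1, 2, 3, 4, 5, 7} and column 6 has {1, 3, 7}, leaving only 6.
Row 6, column 1: row 6 has {1, 3, 6} and column 1 has {2, 3, 4, 5, 6}, leaving only 7.
Row 3, column 1: row 3 has {4} and column 1 has {2, 3, 4, 5, 6, 7}, leaving only 1.
Row 3, column 2: row 3 has {1, 4} and column 2 has {2, 3, 5, 7}, leaving only 6.
Row 6, column 2: row 6 has {1, 3, 6, 7} and column 2 has {2, 3, 5, 6, 7}, leaving only 4.
Row 2, column 2: row 2 has {2, 7} and column 2 has {2, 3, 4, 5, 6, 7}, leaving only 1.
Row 2, column 4: row 2 has {1, 2, 7} and column 4 has {4, 5, 6, 7}, leaving only 3.
Row 2, column 3: row 2 has {1, 2, 3, 7} and column 3 has {1, 2, 4, 6, 7}, leaving only 5.
Row 2, column 6: row 2 has {1, 2, 3, 5, 7} and column 6 has {1, 3, 6, 7}, leaving only 4.
Row 2, column 7: row 2 has {1, 2, 3, 4, 5, 7} and column 7 has {1, 2, 3}, leaving only 6.
So row 2 reads: 2 1 5 3 7 4 6.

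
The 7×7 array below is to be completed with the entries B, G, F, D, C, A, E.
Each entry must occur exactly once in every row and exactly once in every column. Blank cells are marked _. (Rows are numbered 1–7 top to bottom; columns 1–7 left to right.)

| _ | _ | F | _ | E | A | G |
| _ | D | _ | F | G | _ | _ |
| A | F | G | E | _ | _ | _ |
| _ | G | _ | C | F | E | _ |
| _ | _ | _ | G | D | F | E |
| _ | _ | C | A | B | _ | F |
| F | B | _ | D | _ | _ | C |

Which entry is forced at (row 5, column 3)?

Row 1, column 2: row 1 has {G, F, A, E} and column 2 has {B, G, F, D}, leaving only C.
Row 1, column 4: row 1 has {G, F, C, A, E} and column 4 has {G, F, D, C, A, E}, leaving only B.
Row 1, column 1: row 1 has {B, G, F, C, A, E} and column 1 has {F, A}, leaving only D.
Row 3, column 5: row 3 has {G, F, A, E} and column 5 has {B, G, F, D, E}, leaving only C.
Row 4, column 1: row 4 has {G, F, C, E} and column 1 has {F, D, A}, leaving only B.
Row 5, column 1: row 5 has {G, F, D, E} and column 1 has {B, F, D, A}, leaving only C.
Row 2, column 1: row 2 has {G, F, D} and column 1 has {B, F, D, C, A}, leaving only E.
Row 5, column 2: row 5 has {G, F, D, C, E} and column 2 has {B, G, F, D, C}, leaving only A.
Row 5 already has {G, F, D, C, A, E} and column 3 already has {G, F, C}, so row 5, column 3 must be B.

B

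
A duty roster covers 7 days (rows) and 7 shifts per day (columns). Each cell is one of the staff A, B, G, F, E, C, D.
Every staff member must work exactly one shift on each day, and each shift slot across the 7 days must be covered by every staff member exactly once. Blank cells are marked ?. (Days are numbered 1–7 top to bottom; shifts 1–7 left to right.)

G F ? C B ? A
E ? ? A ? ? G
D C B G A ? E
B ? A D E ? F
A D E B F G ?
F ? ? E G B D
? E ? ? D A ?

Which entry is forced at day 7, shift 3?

G

Day 1, shift 3: day 1 has {A, B, G, F, C} and shift 3 has {A, B, E}, leaving only D.
Day 1, shift 6: day 1 has {A, B, G, F, C, D} and shift 6 has {A, B, G}, leaving only E.
Day 2, shift 2: day 2 has {A, G, E} and shift 2 has {F, E, C, D}, leaving only B.
Day 2, shift 5: day 2 has {A, B, G, E} and shift 5 has {A, B, G, F, E, D}, leaving only C.
Day 2, shift 3: day 2 has {A, B, G, E, C} and shift 3 has {A, B, E, D}, leaving only F.
Day 2, shift 6: day 2 has {A, B, G, F, E, C} and shift 6 has {A, B, G, E}, leaving only D.
Day 3, shift 6: day 3 has {A, B, G, E, C, D} and shift 6 has {A, B, G, E, D}, leaving only F.
Day 4, shift 2: day 4 has {A, B, F, E, D} and shift 2 has {B, F, E, C, D}, leaving only G.
Day 4, shift 6: day 4 has {A, B, G, F, E, D} and shift 6 has {A, B, G, F, E, D}, leaving only C.
Day 5, shift 7: day 5 has {A, B, G, F, E, D} and shift 7 has {A, G, F, E, D}, leaving only C.
Day 6, shift 2: day 6 has {B, G, F, E, D} and shift 2 has {B, G, F, E, C, D}, leaving only A.
Day 6, shift 3: day 6 has {A, B, G, F, E, D} and shift 3 has {A, B, F, E, D}, leaving only C.
Day 7 already has {A, E, D} and shift 3 already has {A, B, F, E, C, D}, so day 7, shift 3 must be G.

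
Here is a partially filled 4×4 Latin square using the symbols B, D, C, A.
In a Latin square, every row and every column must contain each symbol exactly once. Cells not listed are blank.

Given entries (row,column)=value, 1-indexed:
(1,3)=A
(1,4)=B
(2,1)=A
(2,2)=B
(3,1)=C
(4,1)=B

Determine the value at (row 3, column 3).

Row 1, column 1: row 1 has {B, A} and column 1 has {B, C, A}, leaving only D.
Row 1, column 2: row 1 has {B, D, A} and column 2 has {B}, leaving only C.
Row 3, column 3 is narrowed to {B, D}.
If it were D, then row 4, column 3 would be left with no valid symbol.
So row 3, column 3 must be B.

B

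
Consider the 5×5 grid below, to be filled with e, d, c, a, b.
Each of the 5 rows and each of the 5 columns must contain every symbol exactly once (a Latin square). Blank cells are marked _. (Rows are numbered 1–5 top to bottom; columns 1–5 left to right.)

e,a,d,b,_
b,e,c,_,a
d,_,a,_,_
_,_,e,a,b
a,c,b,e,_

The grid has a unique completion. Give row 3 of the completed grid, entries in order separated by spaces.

d b a c e

Row 3, column 2: row 3 has {d, a} and column 2 has {e, c, a}, leaving only b.
Row 3, column 4: row 3 has {d, a, b} and column 4 has {e, a, b}, leaving only c.
Row 3, column 5: row 3 has {d, c, a, b} and column 5 has {a, b}, leaving only e.
So row 3 reads: d b a c e.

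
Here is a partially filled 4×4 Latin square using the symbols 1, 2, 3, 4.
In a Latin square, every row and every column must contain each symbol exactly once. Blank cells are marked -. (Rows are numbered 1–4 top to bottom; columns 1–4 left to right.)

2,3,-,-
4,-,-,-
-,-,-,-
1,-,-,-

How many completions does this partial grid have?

Row 1, column 3: eliminating its row and column leaves {1, 4}.
Row 1, column 4: eliminating its row and column leaves {1, 4}.
Row 2, column 2: eliminating its row and column leaves {1, 2}.
Row 2, column 3: eliminating its row and column leaves {1, 2, 3}.
Row 2, column 4: eliminating its row and column leaves {1, 2, 3}.
Row 3, column 1: eliminating its row and column leaves {3}.
Row 3, column 2: eliminating its row and column leaves {1, 2, 4}.
Row 3, column 3: eliminating its row and column leaves {1, 2, 3, 4}.
Row 3, column 4: eliminating its row and column leaves {1, 2, 3, 4}.
Row 4, column 2: eliminating its row and column leaves {2, 4}.
Row 4, column 3: eliminating its row and column leaves {2, 3, 4}.
Row 4, column 4: eliminating its row and column leaves {2, 3, 4}.
Enumerating the assignments across these blanks that avoid any row or column repeat gives 8 completions.

8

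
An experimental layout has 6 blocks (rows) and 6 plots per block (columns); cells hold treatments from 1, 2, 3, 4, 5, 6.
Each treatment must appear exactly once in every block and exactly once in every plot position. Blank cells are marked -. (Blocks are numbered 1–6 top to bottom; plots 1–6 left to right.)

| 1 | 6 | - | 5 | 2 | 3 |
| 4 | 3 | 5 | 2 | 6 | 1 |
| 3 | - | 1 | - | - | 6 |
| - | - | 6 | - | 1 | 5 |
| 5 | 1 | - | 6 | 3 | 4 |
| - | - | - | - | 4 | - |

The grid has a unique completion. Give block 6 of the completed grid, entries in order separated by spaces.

Block 6, plot 6: block 6 has {4} and plot 6 has {1, 3, 4, 5, 6}, leaving only 2.
Block 6, plot 1: block 6 has {2, 4} and plot 1 has {1, 3, 4, 5}, leaving only 6.
Block 6, plot 2: block 6 has {2, 4, 6} and plot 2 has {1, 3, 6}, leaving only 5.
Block 6, plot 3: block 6 has {2, 4, 5, 6} and plot 3 has {1, 5, 6}, leaving only 3.
Block 6, plot 4: block 6 has {2, 3, 4, 5, 6} and plot 4 has {2, 5, 6}, leaving only 1.
So block 6 reads: 6 5 3 1 4 2.

6 5 3 1 4 2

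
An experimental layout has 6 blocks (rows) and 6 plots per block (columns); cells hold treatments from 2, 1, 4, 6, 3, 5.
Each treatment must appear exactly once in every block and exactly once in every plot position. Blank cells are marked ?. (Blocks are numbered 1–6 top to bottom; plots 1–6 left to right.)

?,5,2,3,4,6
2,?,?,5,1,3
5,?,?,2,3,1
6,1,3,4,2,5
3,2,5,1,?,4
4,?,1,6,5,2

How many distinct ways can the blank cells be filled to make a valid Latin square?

Block 1, plot 1: eliminating its block and plot leaves {1}.
Block 2, plot 2: eliminating its block and plot leaves {4, 6}.
Block 2, plot 3: eliminating its block and plot leaves {4, 6}.
Block 3, plot 2: eliminating its block and plot leaves {4, 6}.
Block 3, plot 3: eliminating its block and plot leaves {4, 6}.
Block 5, plot 5: eliminating its block and plot leaves {6}.
Block 6, plot 2: eliminating its block and plot leaves {3}.
Enumerating the assignments across these blanks that avoid any block or plot repeat gives 2 completions.

2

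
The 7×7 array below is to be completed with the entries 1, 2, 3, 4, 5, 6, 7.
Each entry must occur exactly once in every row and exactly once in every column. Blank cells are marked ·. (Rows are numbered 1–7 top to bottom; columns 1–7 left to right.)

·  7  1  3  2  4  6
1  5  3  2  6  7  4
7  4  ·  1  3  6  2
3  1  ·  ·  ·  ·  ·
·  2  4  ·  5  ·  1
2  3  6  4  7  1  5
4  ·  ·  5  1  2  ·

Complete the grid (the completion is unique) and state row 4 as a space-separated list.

3 1 2 6 4 5 7

Row 4, column 5: row 4 has {1, 3} and column 5 has {1, 2, 3, 5, 6, 7}, leaving only 4.
Row 4, column 6: row 4 has {1, 3, 4} and column 6 has {1, 2, 4, 6, 7}, leaving only 5.
Row 4, column 7: row 4 has {1, 3, 4, 5} and column 7 has {1, 2, 4, 5, 6}, leaving only 7.
Row 4, column 3: row 4 has {1, 3, 4, 5, 7} and column 3 has {1, 3, 4, 6}, leaving only 2.
Row 4, column 4: row 4 has {1, 2, 3, 4, 5, 7} and column 4 has {1, 2, 3, 4, 5}, leaving only 6.
So row 4 reads: 3 1 2 6 4 5 7.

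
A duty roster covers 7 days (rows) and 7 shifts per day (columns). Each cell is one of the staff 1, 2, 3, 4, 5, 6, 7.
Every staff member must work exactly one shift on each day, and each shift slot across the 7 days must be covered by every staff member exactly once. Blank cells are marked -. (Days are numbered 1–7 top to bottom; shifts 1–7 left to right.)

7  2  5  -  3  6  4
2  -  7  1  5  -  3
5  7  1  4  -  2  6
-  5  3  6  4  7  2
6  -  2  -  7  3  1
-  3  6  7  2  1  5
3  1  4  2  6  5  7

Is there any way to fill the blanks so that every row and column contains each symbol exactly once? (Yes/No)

Day 1, shift 4: day 1 together with shift 4 already contain {1, 2, 3, 4, 5, 6, 7} — every symbol — so nothing can go there. The grid has no valid completion.

No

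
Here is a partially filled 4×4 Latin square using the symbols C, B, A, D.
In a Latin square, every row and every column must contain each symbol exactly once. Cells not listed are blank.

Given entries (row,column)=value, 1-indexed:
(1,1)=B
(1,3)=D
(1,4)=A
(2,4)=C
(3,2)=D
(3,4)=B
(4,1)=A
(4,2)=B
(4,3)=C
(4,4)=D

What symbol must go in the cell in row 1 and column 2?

Row 1 already has {B, A, D} and column 2 already has {B, D}, so row 1, column 2 must be C.

C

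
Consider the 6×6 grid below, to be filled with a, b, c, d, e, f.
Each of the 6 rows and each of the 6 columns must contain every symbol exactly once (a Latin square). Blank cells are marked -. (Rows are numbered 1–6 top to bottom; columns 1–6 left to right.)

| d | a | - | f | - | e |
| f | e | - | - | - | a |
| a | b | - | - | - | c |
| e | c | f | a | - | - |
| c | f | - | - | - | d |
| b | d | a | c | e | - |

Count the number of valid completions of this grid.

3

Row 1, column 3: eliminating its row and column leaves {b, c}.
Row 1, column 5: eliminating its row and column leaves {b, c}.
Row 2, column 3: eliminating its row and column leaves {b, c, d}.
Row 2, column 4: eliminating its row and column leaves {b, d}.
Row 2, column 5: eliminating its row and column leaves {b, c, d}.
Row 3, column 3: eliminating its row and column leaves {d, e}.
Row 3, column 4: eliminating its row and column leaves {d, e}.
Row 3, column 5: eliminating its row and column leaves {d, f}.
Row 4, column 5: eliminating its row and column leaves {b, d}.
Row 4, column 6: eliminating its row and column leaves {b}.
Row 5, column 3: eliminating its row and column leaves {b, e}.
Row 5, column 4: eliminating its row and column leaves {b, e}.
Row 5, column 5: eliminating its row and column leaves {a, b}.
Row 6, column 6: eliminating its row and column leaves {f}.
Enumerating the assignments across these blanks that avoid any row or column repeat gives 3 completions.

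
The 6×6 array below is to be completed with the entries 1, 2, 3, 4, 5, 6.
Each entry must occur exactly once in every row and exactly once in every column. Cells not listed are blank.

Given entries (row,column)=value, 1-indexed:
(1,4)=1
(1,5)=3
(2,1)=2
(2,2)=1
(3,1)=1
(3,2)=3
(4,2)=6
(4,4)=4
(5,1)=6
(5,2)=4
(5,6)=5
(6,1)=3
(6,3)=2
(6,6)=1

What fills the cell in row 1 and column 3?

Row 4, column 1: row 4 has {4, 6} and column 1 has {1, 2, 3, 6}, leaving only 5.
Row 1, column 1: row 1 has {1, 3} and column 1 has {1, 2, 3, 5, 6}, leaving only 4.
Row 6, column 2: row 6 has {1, 2, 3} and column 2 has {1, 3, 4, 6}, leaving only 5.
Row 1, column 2: row 1 has {1, 3, 4} and column 2 has {1, 3, 4, 5, 6}, leaving only 2.
Row 1, column 6: row 1 has {1, 2, 3, 4} and column 6 has {1, 5}, leaving only 6.
Row 1 already has {1, 2, 3, 4, 6} and column 3 already has {2}, so row 1, column 3 must be 5.

5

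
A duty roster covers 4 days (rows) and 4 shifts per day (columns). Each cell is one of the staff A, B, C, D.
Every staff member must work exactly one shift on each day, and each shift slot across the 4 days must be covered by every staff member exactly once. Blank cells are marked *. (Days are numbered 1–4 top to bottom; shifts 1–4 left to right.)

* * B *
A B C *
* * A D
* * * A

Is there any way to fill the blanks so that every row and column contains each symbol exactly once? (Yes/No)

Day 2, shift 4: day 2 together with shift 4 already contain {A, B, C, D} — every symbol — so nothing can go there. The grid has no valid completion.

No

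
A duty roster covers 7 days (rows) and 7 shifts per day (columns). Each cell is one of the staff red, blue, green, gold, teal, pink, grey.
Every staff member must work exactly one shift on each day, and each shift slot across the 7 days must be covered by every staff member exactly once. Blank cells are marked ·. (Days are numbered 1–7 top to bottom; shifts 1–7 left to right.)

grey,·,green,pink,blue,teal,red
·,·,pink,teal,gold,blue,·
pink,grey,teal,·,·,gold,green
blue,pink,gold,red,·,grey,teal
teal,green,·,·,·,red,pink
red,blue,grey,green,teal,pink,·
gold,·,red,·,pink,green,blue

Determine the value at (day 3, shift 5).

red

Day 3 already has {green, gold, teal, pink, grey} and shift 5 already has {blue, gold, teal, pink}, so day 3, shift 5 must be red.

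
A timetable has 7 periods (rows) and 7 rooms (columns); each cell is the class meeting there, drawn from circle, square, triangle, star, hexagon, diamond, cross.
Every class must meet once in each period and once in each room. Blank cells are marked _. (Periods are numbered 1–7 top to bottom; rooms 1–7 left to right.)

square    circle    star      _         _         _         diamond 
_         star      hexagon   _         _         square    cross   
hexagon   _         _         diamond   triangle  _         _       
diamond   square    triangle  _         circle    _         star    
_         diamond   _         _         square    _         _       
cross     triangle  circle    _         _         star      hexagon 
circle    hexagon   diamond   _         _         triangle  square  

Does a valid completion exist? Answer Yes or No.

Period 2, room 1: period 2 has {square, star, hexagon, cross} and room 1 has {circle, square, hexagon, diamond, cross}, so it must be triangle.
Period 2, room 4: period 2 has {square, triangle, star, hexagon, cross} and room 4 has {diamond}, so it must be circle.
Period 2, room 5: period 2 has {circle, square, triangle, star, hexagon, cross} and room 5 has {circle, square, triangle}, so it must be diamond.
Now period 6, room 5: period 6 together with room 5 already contain {circle, square, triangle, star, hexagon, diamond, cross} — every symbol — so nothing can go there. The grid has no valid completion.

No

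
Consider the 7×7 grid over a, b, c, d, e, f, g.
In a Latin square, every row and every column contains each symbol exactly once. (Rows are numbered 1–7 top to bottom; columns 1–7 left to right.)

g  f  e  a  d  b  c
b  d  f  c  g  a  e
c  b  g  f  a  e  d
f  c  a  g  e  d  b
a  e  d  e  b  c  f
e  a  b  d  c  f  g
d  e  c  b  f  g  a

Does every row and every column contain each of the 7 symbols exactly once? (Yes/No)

Row 5 contains e twice (at columns 2 and 4), so it is not a permutation.

No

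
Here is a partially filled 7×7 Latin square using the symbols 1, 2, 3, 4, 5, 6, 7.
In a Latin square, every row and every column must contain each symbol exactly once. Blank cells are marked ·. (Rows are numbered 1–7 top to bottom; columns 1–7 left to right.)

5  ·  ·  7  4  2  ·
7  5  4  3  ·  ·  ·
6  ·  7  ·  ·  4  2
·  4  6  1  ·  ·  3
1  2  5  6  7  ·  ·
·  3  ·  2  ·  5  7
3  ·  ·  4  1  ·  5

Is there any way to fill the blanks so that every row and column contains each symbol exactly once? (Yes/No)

No row or column among the givens repeats a symbol, and propagating forced cells runs into no contradiction.
One valid completion exists (for instance, 5 6 3 7 4 2 1 / 7 5 4 3 2 1 6 / 6 1 7 5 3 4 2 / 2 4 6 1 5 7 3 / 1 2 5 6 7 3 4 / 4 3 1 2 6 5 7 / 3 7 2 4 1 6 5).

Yes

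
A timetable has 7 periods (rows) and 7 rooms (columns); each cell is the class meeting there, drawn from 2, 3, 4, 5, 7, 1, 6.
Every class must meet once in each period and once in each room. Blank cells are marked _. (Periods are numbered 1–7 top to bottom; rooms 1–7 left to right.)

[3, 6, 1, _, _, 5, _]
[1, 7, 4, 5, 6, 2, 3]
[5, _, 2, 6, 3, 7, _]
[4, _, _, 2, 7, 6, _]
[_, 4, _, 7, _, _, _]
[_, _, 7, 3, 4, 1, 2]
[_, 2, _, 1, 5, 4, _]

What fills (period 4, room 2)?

Period 1, room 4: period 1 has {3, 5, 1, 6} and room 4 has {2, 3, 5, 7, 1, 6}, leaving only 4.
Period 1, room 5: period 1 has {3, 4, 5, 1, 6} and room 5 has {3, 4, 5, 7, 6}, leaving only 2.
Period 1, room 7: period 1 has {2, 3, 4, 5, 1, 6} and room 7 has {2, 3}, leaving only 7.
Period 3, room 2: period 3 has {2, 3, 5, 7, 6} and room 2 has {2, 4, 7, 6}, leaving only 1.
Period 3, room 7: period 3 has {2, 3, 5, 7, 1, 6} and room 7 has {2, 3, 7}, leaving only 4.
Period 5, room 5: period 5 has {4, 7} and room 5 has {2, 3, 4, 5, 7, 6}, leaving only 1.
Period 5, room 6: period 5 has {4, 7, 1} and room 6 has {2, 4, 5, 7, 1, 6}, leaving only 3.
Period 6, room 1: period 6 has {2, 3, 4, 7, 1} and room 1 has {3, 4, 5, 1}, leaving only 6.
Period 5, room 1: period 5 has {3, 4, 7, 1} and room 1 has {3, 4, 5, 1, 6}, leaving only 2.
Period 6, room 2: period 6 has {2, 3, 4, 7, 1, 6} and room 2 has {2, 4, 7, 1, 6}, leaving only 5.
Period 4 already has {2, 4, 7, 6} and room 2 already has {2, 4, 5, 7, 1, 6}, so period 4, room 2 must be 3.

3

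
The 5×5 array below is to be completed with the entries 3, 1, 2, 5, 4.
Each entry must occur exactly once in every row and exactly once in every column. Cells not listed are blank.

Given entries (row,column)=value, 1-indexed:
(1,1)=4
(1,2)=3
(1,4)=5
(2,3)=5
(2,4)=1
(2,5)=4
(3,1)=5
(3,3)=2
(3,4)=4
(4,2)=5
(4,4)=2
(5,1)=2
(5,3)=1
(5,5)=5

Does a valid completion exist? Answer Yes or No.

Row 1, column 3: row 1 together with column 3 already contain {3, 1, 2, 5, 4} — every symbol — so nothing can go there. The grid has no valid completion.

No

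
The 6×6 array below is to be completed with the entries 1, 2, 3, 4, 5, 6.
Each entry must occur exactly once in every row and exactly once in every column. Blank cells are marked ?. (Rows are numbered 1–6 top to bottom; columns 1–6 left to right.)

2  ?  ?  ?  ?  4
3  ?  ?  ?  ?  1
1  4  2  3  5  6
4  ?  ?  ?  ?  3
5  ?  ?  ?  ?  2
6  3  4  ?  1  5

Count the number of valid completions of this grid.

Row 1, column 2: eliminating its row and column leaves {1, 5, 6}.
Row 1, column 3: eliminating its row and column leaves {1, 3, 5, 6}.
Row 1, column 4: eliminating its row and column leaves {1, 5, 6}.
Row 1, column 5: eliminating its row and column leaves {3, 6}.
Row 2, column 2: eliminating its row and column leaves {2, 5, 6}.
Row 2, column 3: eliminating its row and column leaves {5, 6}.
Row 2, column 4: eliminating its row and column leaves {2, 4, 5, 6}.
Row 2, column 5: eliminating its row and column leaves {2, 4, 6}.
Row 4, column 2: eliminating its row and column leaves {1, 2, 5, 6}.
Row 4, column 3: eliminating its row and column leaves {1, 5, 6}.
Row 4, column 4: eliminating its row and column leaves {1, 2, 5, 6}.
Row 4, column 5: eliminating its row and column leaves {2, 6}.
Row 5, column 2: eliminating its row and column leaves {1, 6}.
Row 5, column 3: eliminating its row and column leaves {1, 3, 6}.
Row 5, column 4: eliminating its row and column leaves {1, 4, 6}.
Row 5, column 5: eliminating its row and column leaves {3, 4, 6}.
Row 6, column 4: eliminating its row and column leaves {2}.
Enumerating the assignments across these blanks that avoid any row or column repeat gives 16 completions.

16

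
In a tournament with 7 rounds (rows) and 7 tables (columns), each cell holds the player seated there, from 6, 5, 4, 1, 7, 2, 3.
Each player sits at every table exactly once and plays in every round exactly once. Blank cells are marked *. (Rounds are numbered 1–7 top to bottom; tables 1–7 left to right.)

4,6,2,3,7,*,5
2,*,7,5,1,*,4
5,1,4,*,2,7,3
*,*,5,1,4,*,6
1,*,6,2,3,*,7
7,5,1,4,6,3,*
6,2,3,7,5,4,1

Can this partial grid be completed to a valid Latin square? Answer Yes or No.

No round or table among the givens repeats a symbol, and propagating forced cells runs into no contradiction.
One valid completion exists (for instance, 4 6 2 3 7 1 5 / 2 3 7 5 1 6 4 / 5 1 4 6 2 7 3 / 3 7 5 1 4 2 6 / 1 4 6 2 3 5 7 / 7 5 1 4 6 3 2 / 6 2 3 7 5 4 1).

Yes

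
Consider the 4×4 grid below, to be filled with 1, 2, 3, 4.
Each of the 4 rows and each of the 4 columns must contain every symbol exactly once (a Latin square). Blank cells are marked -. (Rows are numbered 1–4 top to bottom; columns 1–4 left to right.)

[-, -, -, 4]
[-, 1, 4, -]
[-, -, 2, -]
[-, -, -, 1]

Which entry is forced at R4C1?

4

Row 3, column 4: row 3 has {2} and column 4 has {1, 4}, leaving only 3.
Row 2, column 4: row 2 has {1, 4} and column 4 has {1, 3, 4}, leaving only 2.
Row 2, column 1: row 2 has {1, 2, 4} and column 1 has {}, leaving only 3.
Row 3, column 2: row 3 has {2, 3} and column 2 has {1}, leaving only 4.
Row 3, column 1: row 3 has {2, 3, 4} and column 1 has {3}, leaving only 1.
Row 1, column 1: row 1 has {4} and column 1 has {1, 3}, leaving only 2.
Row 4 already has {1} and column 1 already has {1, 2, 3}, so row 4, column 1 must be 4.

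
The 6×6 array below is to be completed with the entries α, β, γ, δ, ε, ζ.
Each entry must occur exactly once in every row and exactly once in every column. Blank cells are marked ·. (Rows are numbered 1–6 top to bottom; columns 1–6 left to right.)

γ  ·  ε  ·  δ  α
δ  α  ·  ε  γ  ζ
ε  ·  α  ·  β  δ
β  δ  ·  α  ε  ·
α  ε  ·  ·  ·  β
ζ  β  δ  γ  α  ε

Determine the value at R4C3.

Row 1, column 2: row 1 has {α, γ, δ, ε} and column 2 has {α, β, δ, ε}, leaving only ζ.
Row 1, column 4: row 1 has {α, γ, δ, ε, ζ} and column 4 has {α, γ, ε}, leaving only β.
Row 2, column 3: row 2 has {α, γ, δ, ε, ζ} and column 3 has {α, δ, ε}, leaving only β.
Row 3, column 2: row 3 has {α, β, δ, ε} and column 2 has {α, β, δ, ε, ζ}, leaving only γ.
Row 3, column 4: row 3 has {α, β, γ, δ, ε} and column 4 has {α, β, γ, ε}, leaving only ζ.
Row 4, column 6: row 4 has {α, β, δ, ε} and column 6 has {α, β, δ, ε, ζ}, leaving only γ.
Row 4 already has {α, β, γ, δ, ε} and column 3 already has {α, β, δ, ε}, so row 4, column 3 must be ζ.

ζ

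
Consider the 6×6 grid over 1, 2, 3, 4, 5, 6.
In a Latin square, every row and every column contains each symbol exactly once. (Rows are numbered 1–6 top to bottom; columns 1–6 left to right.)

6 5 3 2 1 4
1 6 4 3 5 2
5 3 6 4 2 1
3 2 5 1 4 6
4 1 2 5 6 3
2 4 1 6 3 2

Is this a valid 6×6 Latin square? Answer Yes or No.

No

Row 6 contains 2 twice (at columns 1 and 6), so it is not a permutation.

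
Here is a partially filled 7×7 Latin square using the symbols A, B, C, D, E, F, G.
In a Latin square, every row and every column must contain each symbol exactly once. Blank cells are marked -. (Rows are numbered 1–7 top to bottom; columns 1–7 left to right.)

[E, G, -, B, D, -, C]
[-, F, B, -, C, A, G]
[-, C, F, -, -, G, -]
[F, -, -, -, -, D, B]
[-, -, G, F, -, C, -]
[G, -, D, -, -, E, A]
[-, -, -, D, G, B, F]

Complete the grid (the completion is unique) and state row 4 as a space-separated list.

Row 1, column 3: row 1 has {B, C, D, E, G} and column 3 has {B, D, F, G}, leaving only A.
Row 1, column 6: row 1 has {A, B, C, D, E, G} and column 6 has {A, B, C, D, E, G}, leaving only F.
Row 2, column 1: row 2 has {A, B, C, F, G} and column 1 has {E, F, G}, leaving only D.
Row 2, column 4: row 2 has {A, B, C, D, F, G} and column 4 has {B, D, F}, leaving only E.
Row 3, column 4: row 3 has {C, F, G} and column 4 has {B, D, E, F}, leaving only A.
Row 3, column 1: row 3 has {A, C, F, G} and column 1 has {D, E, F, G}, leaving only B.
Row 3, column 5: row 3 has {A, B, C, F, G} and column 5 has {C, D, G}, leaving only E.
Row 4, column 5: row 4 has {B, D, F} and column 5 has {C, D, E, G}, leaving only A.
Row 4, column 2: row 4 has {A, B, D, F} and column 2 has {C, F, G}, leaving only E.
Row 4, column 3: row 4 has {A, B, D, E, F} and column 3 has {A, B, D, F, G}, leaving only C.
Row 4, column 4: row 4 has {A, B, C, D, E, F} and column 4 has {A, B, D, E, F}, leaving only G.
So row 4 reads: F E C G A D B.

F E C G A D B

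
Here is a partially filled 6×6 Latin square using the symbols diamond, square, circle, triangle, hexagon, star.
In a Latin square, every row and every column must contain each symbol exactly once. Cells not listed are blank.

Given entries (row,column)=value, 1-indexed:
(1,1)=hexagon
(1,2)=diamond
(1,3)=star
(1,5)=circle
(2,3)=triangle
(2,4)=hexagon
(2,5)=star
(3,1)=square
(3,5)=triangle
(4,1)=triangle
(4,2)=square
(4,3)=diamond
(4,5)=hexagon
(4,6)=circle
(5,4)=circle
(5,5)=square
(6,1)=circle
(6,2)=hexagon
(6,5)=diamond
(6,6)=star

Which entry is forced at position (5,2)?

triangle

Row 2, column 1: row 2 has {triangle, hexagon, star} and column 1 has {square, circle, triangle, hexagon}, leaving only diamond.
Row 2, column 2: row 2 has {diamond, triangle, hexagon, star} and column 2 has {diamond, square, hexagon}, leaving only circle.
Row 2, column 6: row 2 has {diamond, circle, triangle, hexagon, star} and column 6 has {circle, star}, leaving only square.
Row 1, column 6: row 1 has {diamond, circle, hexagon, star} and column 6 has {square, circle, star}, leaving only triangle.
Row 1, column 4: row 1 has {diamond, circle, triangle, hexagon, star} and column 4 has {circle, hexagon}, leaving only square.
Row 3, column 2: row 3 has {square, triangle} and column 2 has {diamond, square, circle, hexagon}, leaving only star.
Row 5 already has {square, circle} and column 2 already has {diamond, square, circle, hexagon, star}, so row 5, column 2 must be triangle.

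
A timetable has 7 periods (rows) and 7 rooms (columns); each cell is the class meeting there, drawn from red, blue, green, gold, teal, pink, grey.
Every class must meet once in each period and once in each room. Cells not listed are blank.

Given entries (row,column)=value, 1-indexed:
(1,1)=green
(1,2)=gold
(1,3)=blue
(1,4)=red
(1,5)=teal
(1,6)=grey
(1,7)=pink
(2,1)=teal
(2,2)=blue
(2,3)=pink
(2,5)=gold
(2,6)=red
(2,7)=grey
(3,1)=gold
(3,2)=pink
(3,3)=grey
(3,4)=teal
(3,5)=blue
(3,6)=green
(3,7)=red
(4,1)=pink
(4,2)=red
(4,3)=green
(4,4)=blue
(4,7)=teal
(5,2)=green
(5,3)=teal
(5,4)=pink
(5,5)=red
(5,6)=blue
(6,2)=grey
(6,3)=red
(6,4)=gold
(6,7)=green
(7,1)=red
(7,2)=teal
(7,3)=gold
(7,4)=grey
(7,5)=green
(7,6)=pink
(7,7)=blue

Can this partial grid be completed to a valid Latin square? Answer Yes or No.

No period or room among the givens repeats a symbol, and propagating forced cells runs into no contradiction.
One valid completion exists (for instance, green gold blue red teal grey pink / teal blue pink green gold red grey / gold pink grey teal blue green red / pink red green blue grey gold teal / grey green teal pink red blue gold / blue grey red gold pink teal green / red teal gold grey green pink blue).

Yes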